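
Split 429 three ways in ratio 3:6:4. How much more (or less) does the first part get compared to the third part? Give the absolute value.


Total parts = 3 + 6 + 4 = 13
Value per part = 429 / 13 = 33
Shares: 3*33=99, 6*33=198, 4*33=132
First share = 99, third share = 132
Difference = |99 - 132| = 33

33


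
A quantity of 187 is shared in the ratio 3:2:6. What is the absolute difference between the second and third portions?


Total parts = 3 + 2 + 6 = 11
Value per part = 187 / 11 = 17
Shares: 3*17=51, 2*17=34, 6*17=102
Second share = 34, third share = 102
Difference = |34 - 102| = 68

68


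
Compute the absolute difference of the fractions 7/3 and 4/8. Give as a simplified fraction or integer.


Simplify: 7/3 = 7/3 and 4/8 = 1/2
Find common denominator: LCD = 6
Convert: 14/6 and 3/6
Difference = |14 - 3|/6 = 11/6
Simplified = 11/6

11/6


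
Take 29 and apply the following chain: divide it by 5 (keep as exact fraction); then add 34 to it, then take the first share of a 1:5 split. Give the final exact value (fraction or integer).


Start with 29.
Step 1: Divide by 5: 29 / 5 = 29/5
Step 2: Add 34: 29/5+34=199/5; split 1:5 first = 199/5*1/6 = 199/30
Final result = 199/30

199/30


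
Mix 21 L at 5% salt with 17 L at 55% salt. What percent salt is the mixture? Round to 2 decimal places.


Solute in mixture 1 = 5% of 21 L = 21*5/100 = 21/20 L
Solute in mixture 2 = 55% of 17 L = 17*55/100 = 187/20 L
Total solute = 21/20 + 187/20 = 52/5 L
Total volume = 21 + 17 = 38 L
Final concentration = 52/5/38 * 100 = 27.37%

27.37


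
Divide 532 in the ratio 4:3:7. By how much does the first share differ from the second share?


Total parts = 4 + 3 + 7 = 14
Value per part = 532 / 14 = 38
Shares: 4*38=152, 3*38=114, 7*38=266
First share = 152, second share = 114
Difference = |152 - 114| = 38

38


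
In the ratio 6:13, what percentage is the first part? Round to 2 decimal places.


Total parts = 6 + 13 = 19
First part fraction = 6/19
Percentage = (6/19) * 100
= 0.315789 * 100
= 31.58%

31.58


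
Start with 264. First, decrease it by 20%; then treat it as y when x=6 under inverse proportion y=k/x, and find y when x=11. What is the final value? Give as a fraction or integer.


Start with 264.
Step 1: Decrease by 20%: 264 * 80/100 = 1056/5
Step 2: Inverse prop: k = (1056/5)*6; new y = k/11 = 1056/5*6/11 = 576/5
Final result = 576/5

576/5


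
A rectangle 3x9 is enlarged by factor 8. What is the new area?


Original dimensions: 3 x 9
Enlargement factor = 8
New width = 3 * 8 = 24
New height = 9 * 8 = 72
New area = 24 * 72 = 1728

1728


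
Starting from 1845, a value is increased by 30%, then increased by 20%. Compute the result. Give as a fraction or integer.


Start: 1845
Step 1: increase by 30% => multiply by 130/100
  1845 * 130/100 = 4797/2
Step 2: increase by 20% => multiply by 120/100
  4797/2 * 120/100 = 14391/5
Final value = 14391/5

14391/5


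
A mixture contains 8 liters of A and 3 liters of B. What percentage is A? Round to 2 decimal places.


Volume of A = 8 L
Volume of B = 3 L
Total volume = 8 + 3 = 11 L
Percentage of A = (8/11) * 100
= 72.73%

72.73


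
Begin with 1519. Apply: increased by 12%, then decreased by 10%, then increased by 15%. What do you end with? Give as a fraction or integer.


Start: 1519
Step 1: increase by 12% => multiply by 112/100
  1519 * 112/100 = 42532/25
Step 2: decrease by 10% => multiply by 90/100
  42532/25 * 90/100 = 191394/125
Step 3: increase by 15% => multiply by 115/100
  191394/125 * 115/100 = 2201031/1250
Final value = 2201031/1250

2201031/1250


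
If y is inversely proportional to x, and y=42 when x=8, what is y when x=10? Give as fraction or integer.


Inverse proportion: y = k/x
Find k: k = 8 * 42 = 336
Compute y at x=10: y = 336/10
y = 168/5

168/5


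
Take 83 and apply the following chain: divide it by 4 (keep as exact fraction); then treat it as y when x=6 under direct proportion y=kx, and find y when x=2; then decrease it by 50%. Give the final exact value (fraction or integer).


Start with 83.
Step 1: Divide by 4: 83 / 4 = 83/4
Step 2: Direct prop: k = (83/4)/6; new y = k*2 = 83/4*2/6 = 83/12
Step 3: Decrease by 50%: 83/12 * 50/100 = 83/24
Final result = 83/24

83/24


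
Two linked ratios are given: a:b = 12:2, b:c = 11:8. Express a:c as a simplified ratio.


Given a:b = 12:2 and b:c = 11:8
Make b consistent. Multiply first ratio by 11: a:b = 132:22
Multiply second ratio by 2: b:c = 22:16
Now b = 22 in both, so a:b:c = 132:22:16
Therefore a:c = 132:16
Simplify by GCD: a:c = 33:4

33:4


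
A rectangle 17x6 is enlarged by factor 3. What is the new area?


Original dimensions: 17 x 6
Enlargement factor = 3
New width = 17 * 3 = 51
New height = 6 * 3 = 18
New area = 51 * 18 = 918

918


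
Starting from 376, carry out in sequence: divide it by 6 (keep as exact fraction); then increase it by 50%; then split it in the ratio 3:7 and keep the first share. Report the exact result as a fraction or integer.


Start with 376.
Step 1: Divide by 6: 376 / 6 = 188/3
Step 2: Increase by 50%: 188/3 * 150/100 = 94
Step 3: Split 3:7, first share = 94 * 3/10 = 141/5
Final result = 141/5

141/5


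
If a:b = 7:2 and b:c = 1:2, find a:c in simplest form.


Given a:b = 7:2 and b:c = 1:2
Make b consistent. Multiply first ratio by 1: a:b = 7:2
Multiply second ratio by 2: b:c = 2:4
Now b = 2 in both, so a:b:c = 7:2:4
Therefore a:c = 7:4
Simplify by GCD: a:c = 7:4

7:4


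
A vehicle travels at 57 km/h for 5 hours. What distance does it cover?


Using distance = speed * time
Speed = 57 km/h
Time = 5 hours
Distance = 57 * 5
= 285 km

285


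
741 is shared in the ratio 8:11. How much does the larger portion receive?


Total parts = 8 + 11 = 19
Value per part = 741 / 19 = 39
First share = 8 * 39 = 312
Second share = 11 * 39 = 429
Larger share = 429

429


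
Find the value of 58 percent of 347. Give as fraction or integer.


Compute 58% of 347
Convert percentage: 58% = 58/100
Multiply: 347 * 58/100
= 20126/100
= 10063/50

10063/50


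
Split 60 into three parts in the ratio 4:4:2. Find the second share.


Ratio = 4:4:2
Total parts = 4 + 4 + 2 = 10
Value per part = 60 / 10 = 6
First share = 4 * 6 = 24
Middle share = 4 * 6 = 24
Third share = 2 * 6 = 12

24


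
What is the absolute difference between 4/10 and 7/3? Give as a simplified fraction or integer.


Simplify: 4/10 = 2/5 and 7/3 = 7/3
Find common denominator: LCD = 15
Convert: 6/15 and 35/15
Difference = |6 - 35|/15 = 29/15
Simplified = 29/15

29/15


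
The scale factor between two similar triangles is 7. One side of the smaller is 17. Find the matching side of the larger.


Similar triangles have proportional sides
Scale factor = 7
Smaller side = 17
Corresponding larger side = 17 * 7
= 119

119


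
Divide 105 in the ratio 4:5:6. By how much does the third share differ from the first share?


Total parts = 4 + 5 + 6 = 15
Value per part = 105 / 15 = 7
Shares: 4*7=28, 5*7=35, 6*7=42
Third share = 42, first share = 28
Difference = |42 - 28| = 14

14


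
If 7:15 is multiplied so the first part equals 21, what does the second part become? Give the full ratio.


Original ratio: 7:15
First term target: 21
Scale factor = 21 / 7 = 3
Multiply second term: 15 * 3 = 45
Equivalent ratio = 21:45

21:45


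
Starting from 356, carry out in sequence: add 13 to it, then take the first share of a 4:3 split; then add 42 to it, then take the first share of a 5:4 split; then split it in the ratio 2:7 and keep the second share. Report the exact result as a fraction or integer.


Start with 356.
Step 1: Add 13: 356+13=369; split 4:3 first = 369*4/7 = 1476/7
Step 2: Add 42: 1476/7+42=1770/7; split 5:4 first = 1770/7*5/9 = 2950/21
Step 3: Split 2:7, second share = 2950/21 * 7/9 = 2950/27
Final result = 2950/27

2950/27


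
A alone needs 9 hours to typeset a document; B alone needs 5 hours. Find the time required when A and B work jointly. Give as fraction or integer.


Rate of A = 1/9 job per hour
Rate of B = 1/5 job per hour
Combined rate = 1/9 + 1/5
Find common denominator: (5 + 9)/(9*5) = 14/45
Combined rate = 14/45 job per hour
Time together = 1 / (14/45) = 45/14 hours

45/14


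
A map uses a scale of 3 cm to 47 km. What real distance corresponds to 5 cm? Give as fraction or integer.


Map scale: 3 cm = 47 km
Measured distance on map = 5 cm
Set up proportion: 5 * 47 / 3
= 235 / 3
= 235/3 km

235/3


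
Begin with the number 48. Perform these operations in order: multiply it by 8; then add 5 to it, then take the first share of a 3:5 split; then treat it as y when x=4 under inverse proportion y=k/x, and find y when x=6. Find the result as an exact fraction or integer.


Start with 48.
Step 1: Multiply by 8: 48 * 8 = 384
Step 2: Add 5: 384+5=389; split 3:5 first = 389*3/8 = 1167/8
Step 3: Inverse prop: k = (1167/8)*4; new y = k/6 = 1167/8*4/6 = 389/4
Final result = 389/4

389/4


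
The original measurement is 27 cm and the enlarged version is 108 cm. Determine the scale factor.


Original length = 27 cm
Scaled length = 108 cm
Scale factor = 108 / 27
= 4

4


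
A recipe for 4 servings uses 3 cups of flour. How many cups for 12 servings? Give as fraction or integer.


Original: 3 cups for 4 servings
Target servings = 12
Scaling factor = 12/4
New amount = 3 * 12/4
= 36/4
= 9 cups

9


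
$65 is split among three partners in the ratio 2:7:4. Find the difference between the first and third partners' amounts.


Total parts = 2 + 7 + 4 = 13
Value per part = 65 / 13 = 5
Shares: 2*5=10, 7*5=35, 4*5=20
First share = 10, third share = 20
Difference = |10 - 20| = 10

10


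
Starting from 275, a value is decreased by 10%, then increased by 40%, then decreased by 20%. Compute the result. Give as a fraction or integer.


Start: 275
Step 1: decrease by 10% => multiply by 90/100
  275 * 90/100 = 495/2
Step 2: increase by 40% => multiply by 140/100
  495/2 * 140/100 = 693/2
Step 3: decrease by 20% => multiply by 80/100
  693/2 * 80/100 = 1386/5
Final value = 1386/5

1386/5


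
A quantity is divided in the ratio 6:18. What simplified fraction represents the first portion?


Total parts = 6 + 18 = 24
First part fraction = 6/24
Simplify: 6/24 = 1/4

1/4


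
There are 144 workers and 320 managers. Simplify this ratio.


Find GCD(144, 320)
GCD = 16
Divide both by 16: 144/16 = 9, 320/16 = 20
Simplified ratio = 9:20

9:20


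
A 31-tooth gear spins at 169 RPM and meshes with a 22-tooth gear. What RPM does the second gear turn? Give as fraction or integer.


Gear ratio: teeth_A * RPM_A = teeth_B * RPM_B
31 * 169 = 22 * RPM_B
5239 = 22 * RPM_B
RPM_B = 5239 / 22
RPM_B = 5239/22

5239/22


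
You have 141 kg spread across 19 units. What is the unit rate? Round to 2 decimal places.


Total kg = 141
Number of units = 19
Unit rate = 141 / 19
= 7.42 kg per unit

7.42


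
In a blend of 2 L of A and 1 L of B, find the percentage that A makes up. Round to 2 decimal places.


Volume of A = 2 L
Volume of B = 1 L
Total volume = 2 + 1 = 3 L
Percentage of A = (2/3) * 100
= 66.67%

66.67


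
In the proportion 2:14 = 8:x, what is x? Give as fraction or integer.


Setting up: 2/14 = 8/x
Cross multiply: 2 * x = 14 * 8
2x = 112
x = 112/2
x = 56

56


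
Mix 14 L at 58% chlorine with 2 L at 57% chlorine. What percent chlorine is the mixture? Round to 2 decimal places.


Solute in mixture 1 = 58% of 14 L = 14*58/100 = 203/25 L
Solute in mixture 2 = 57% of 2 L = 2*57/100 = 57/50 L
Total solute = 203/25 + 57/50 = 463/50 L
Total volume = 14 + 2 = 16 L
Final concentration = 463/50/16 * 100 = 57.88%

57.88


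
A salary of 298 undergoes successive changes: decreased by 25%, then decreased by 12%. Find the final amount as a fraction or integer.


Start: 298
Step 1: decrease by 25% => multiply by 75/100
  298 * 75/100 = 447/2
Step 2: decrease by 12% => multiply by 88/100
  447/2 * 88/100 = 4917/25
Final value = 4917/25

4917/25


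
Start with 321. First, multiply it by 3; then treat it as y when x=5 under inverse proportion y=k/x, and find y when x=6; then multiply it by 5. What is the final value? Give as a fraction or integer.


Start with 321.
Step 1: Multiply by 3: 321 * 3 = 963
Step 2: Inverse prop: k = (963)*5; new y = k/6 = 963*5/6 = 1605/2
Step 3: Multiply by 5: 1605/2 * 5 = 8025/2
Final result = 8025/2

8025/2


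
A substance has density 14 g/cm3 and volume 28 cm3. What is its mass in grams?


Using mass = density * volume
Density = 14 g/cm3
Volume = 28 cm3
Mass = 14 * 28
= 392 g

392


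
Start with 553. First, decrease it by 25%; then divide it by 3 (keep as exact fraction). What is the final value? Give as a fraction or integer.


Start with 553.
Step 1: Decrease by 25%: 553 * 75/100 = 1659/4
Step 2: Divide by 3: 1659/4 / 3 = 553/4
Final result = 553/4

553/4


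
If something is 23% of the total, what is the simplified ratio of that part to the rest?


Part = 23%, Remainder = 77%
Ratio = 23:77
GCD(23, 77) = 1
Simplify: 23:77 = 23:77

23:77


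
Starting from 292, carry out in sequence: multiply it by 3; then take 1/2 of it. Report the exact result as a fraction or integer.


Start with 292.
Step 1: Multiply by 3: 292 * 3 = 876
Step 2: Take 1/2: 876 * 1/2 = 438
Final result = 438

438


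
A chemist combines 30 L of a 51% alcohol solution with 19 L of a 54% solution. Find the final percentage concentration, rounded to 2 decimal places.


Solute in mixture 1 = 51% of 30 L = 30*51/100 = 153/10 L
Solute in mixture 2 = 54% of 19 L = 19*54/100 = 513/50 L
Total solute = 153/10 + 513/50 = 639/25 L
Total volume = 30 + 19 = 49 L
Final concentration = 639/25/49 * 100 = 52.16%

52.16


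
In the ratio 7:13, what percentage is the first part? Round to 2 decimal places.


Total parts = 7 + 13 = 20
First part fraction = 7/20
Percentage = (7/20) * 100
= 0.35 * 100
= 35.00%

35.00


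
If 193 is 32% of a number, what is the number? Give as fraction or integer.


Given: 193 is 32% of the whole
Set up: 193 = 32/100 * whole
whole = 193 * 100 / 32
whole = 19300 / 32
whole = 4825/8

4825/8


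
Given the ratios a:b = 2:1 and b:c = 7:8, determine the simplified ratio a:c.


Given a:b = 2:1 and b:c = 7:8
Make b consistent. Multiply first ratio by 7: a:b = 14:7
Multiply second ratio by 1: b:c = 7:8
Now b = 7 in both, so a:b:c = 14:7:8
Therefore a:c = 14:8
Simplify by GCD: a:c = 7:4

7:4


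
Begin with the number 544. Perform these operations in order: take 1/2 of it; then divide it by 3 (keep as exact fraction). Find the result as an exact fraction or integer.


Start with 544.
Step 1: Take 1/2: 544 * 1/2 = 272
Step 2: Divide by 3: 272 / 3 = 272/3
Final result = 272/3

272/3


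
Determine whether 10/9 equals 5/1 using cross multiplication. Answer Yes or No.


Cross multiply to check 10/9 = 5/1
Left cross product: 10 * 1 = 10
Right cross product: 9 * 5 = 45
10 != 45
Not equal, so proportions differ => No

No


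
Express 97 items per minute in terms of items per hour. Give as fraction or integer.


Converting from per minute to per hour
Rate = 97 items per minute
Multiply by 60: 97 * 60
= 5820 items per hour

5820


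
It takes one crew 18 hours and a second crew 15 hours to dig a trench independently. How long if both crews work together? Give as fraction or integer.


Rate of A = 1/18 job per hour
Rate of B = 1/15 job per hour
Combined rate = 1/18 + 1/15
Find common denominator: (15 + 18)/(18*15) = 33/270
Combined rate = 11/90 job per hour
Time together = 1 / (11/90) = 90/11 hours

90/11


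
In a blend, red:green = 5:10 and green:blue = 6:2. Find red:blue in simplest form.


Given a:b = 5:10 and b:c = 6:2
Make b consistent. Multiply first ratio by 6: a:b = 30:60
Multiply second ratio by 10: b:c = 60:20
Now b = 60 in both, so a:b:c = 30:60:20
Therefore a:c = 30:20
Simplify by GCD: a:c = 3:2

3:2


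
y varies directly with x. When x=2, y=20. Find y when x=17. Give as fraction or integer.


Direct proportion: y = kx
Find k: k = 20/2 = 10
Compute y at x=17: y = 10 * 17
y = 170

170


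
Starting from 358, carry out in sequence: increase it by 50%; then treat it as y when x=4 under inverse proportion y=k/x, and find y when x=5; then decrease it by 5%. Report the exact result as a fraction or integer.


Start with 358.
Step 1: Increase by 50%: 358 * 150/100 = 537
Step 2: Inverse prop: k = (537)*4; new y = k/5 = 537*4/5 = 2148/5
Step 3: Decrease by 5%: 2148/5 * 95/100 = 10203/25
Final result = 10203/25

10203/25


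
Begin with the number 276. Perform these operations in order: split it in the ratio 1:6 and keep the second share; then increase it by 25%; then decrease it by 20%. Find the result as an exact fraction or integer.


Start with 276.
Step 1: Split 1:6, second share = 276 * 6/7 = 1656/7
Step 2: Increase by 25%: 1656/7 * 125/100 = 2070/7
Step 3: Decrease by 20%: 2070/7 * 80/100 = 1656/7
Final result = 1656/7

1656/7


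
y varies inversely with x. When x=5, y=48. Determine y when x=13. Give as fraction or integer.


Inverse proportion: y = k/x
Find k: k = 5 * 48 = 240
Compute y at x=13: y = 240/13
y = 240/13

240/13


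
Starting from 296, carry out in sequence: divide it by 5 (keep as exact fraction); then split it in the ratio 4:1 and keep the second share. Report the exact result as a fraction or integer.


Start with 296.
Step 1: Divide by 5: 296 / 5 = 296/5
Step 2: Split 4:1, second share = 296/5 * 1/5 = 296/25
Final result = 296/25

296/25


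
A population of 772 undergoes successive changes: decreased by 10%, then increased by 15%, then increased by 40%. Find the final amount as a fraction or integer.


Start: 772
Step 1: decrease by 10% => multiply by 90/100
  772 * 90/100 = 3474/5
Step 2: increase by 15% => multiply by 115/100
  3474/5 * 115/100 = 39951/50
Step 3: increase by 40% => multiply by 140/100
  39951/50 * 140/100 = 279657/250
Final value = 279657/250

279657/250


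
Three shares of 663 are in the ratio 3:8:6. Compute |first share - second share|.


Total parts = 3 + 8 + 6 = 17
Value per part = 663 / 17 = 39
Shares: 3*39=117, 8*39=312, 6*39=234
First share = 117, second share = 312
Difference = |117 - 312| = 195

195


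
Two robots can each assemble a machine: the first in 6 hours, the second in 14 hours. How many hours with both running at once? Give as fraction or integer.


Rate of A = 1/6 job per hour
Rate of B = 1/14 job per hour
Combined rate = 1/6 + 1/14
Find common denominator: (14 + 6)/(6*14) = 20/84
Combined rate = 5/21 job per hour
Time together = 1 / (5/21) = 21/5 hours

21/5


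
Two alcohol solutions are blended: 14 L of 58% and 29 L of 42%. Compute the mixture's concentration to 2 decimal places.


Solute in mixture 1 = 58% of 14 L = 14*58/100 = 203/25 L
Solute in mixture 2 = 42% of 29 L = 29*42/100 = 609/50 L
Total solute = 203/25 + 609/50 = 203/10 L
Total volume = 14 + 29 = 43 L
Final concentration = 203/10/43 * 100 = 47.21%

47.21


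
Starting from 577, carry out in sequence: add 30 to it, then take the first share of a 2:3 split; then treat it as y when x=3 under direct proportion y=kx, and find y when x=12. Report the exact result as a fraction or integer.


Start with 577.
Step 1: Add 30: 577+30=607; split 2:3 first = 607*2/5 = 1214/5
Step 2: Direct prop: k = (1214/5)/3; new y = k*12 = 1214/5*12/3 = 4856/5
Final result = 4856/5

4856/5


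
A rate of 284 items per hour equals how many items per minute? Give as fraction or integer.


Converting from per hour to per minute
Rate = 284 items per hour
Divide by 60: 284/60
= 71/15 items per minute

71/15


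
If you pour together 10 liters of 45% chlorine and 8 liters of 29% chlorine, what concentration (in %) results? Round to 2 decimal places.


Solute in mixture 1 = 45% of 10 L = 10*45/100 = 9/2 L
Solute in mixture 2 = 29% of 8 L = 8*29/100 = 58/25 L
Total solute = 9/2 + 58/25 = 341/50 L
Total volume = 10 + 8 = 18 L
Final concentration = 341/50/18 * 100 = 37.89%

37.89


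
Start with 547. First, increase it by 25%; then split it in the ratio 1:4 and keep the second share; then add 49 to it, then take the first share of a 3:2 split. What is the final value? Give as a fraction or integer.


Start with 547.
Step 1: Increase by 25%: 547 * 125/100 = 2735/4
Step 2: Split 1:4, second share = 2735/4 * 4/5 = 547
Step 3: Add 49: 547+49=596; split 3:2 first = 596*3/5 = 1788/5
Final result = 1788/5

1788/5


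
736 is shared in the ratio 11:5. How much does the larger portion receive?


Total parts = 11 + 5 = 16
Value per part = 736 / 16 = 46
First share = 11 * 46 = 506
Second share = 5 * 46 = 230
Larger share = 506

506


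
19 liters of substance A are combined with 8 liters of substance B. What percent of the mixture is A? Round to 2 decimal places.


Volume of A = 19 L
Volume of B = 8 L
Total volume = 19 + 8 = 27 L
Percentage of A = (19/27) * 100
= 70.37%

70.37


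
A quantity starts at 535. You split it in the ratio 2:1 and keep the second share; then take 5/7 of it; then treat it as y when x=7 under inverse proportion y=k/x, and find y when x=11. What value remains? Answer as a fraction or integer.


Start with 535.
Step 1: Split 2:1, second share = 535 * 1/3 = 535/3
Step 2: Take 5/7: 535/3 * 5/7 = 2675/21
Step 3: Inverse prop: k = (2675/21)*7; new y = k/11 = 2675/21*7/11 = 2675/33
Final result = 2675/33

2675/33


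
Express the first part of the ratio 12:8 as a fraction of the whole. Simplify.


Total parts = 12 + 8 = 20
First part fraction = 12/20
Simplify: 12/20 = 3/5

3/5


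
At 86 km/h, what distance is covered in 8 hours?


Using distance = speed * time
Speed = 86 km/h
Time = 8 hours
Distance = 86 * 8
= 688 km

688


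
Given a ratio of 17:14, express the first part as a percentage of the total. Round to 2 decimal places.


Total parts = 17 + 14 = 31
First part fraction = 17/31
Percentage = (17/31) * 100
= 0.548387 * 100
= 54.84%

54.84


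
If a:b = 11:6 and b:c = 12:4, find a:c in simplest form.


Given a:b = 11:6 and b:c = 12:4
Make b consistent. Multiply first ratio by 12: a:b = 132:72
Multiply second ratio by 6: b:c = 72:24
Now b = 72 in both, so a:b:c = 132:72:24
Therefore a:c = 132:24
Simplify by GCD: a:c = 11:2

11:2


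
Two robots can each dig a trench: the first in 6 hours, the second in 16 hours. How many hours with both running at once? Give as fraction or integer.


Rate of A = 1/6 job per hour
Rate of B = 1/16 job per hour
Combined rate = 1/6 + 1/16
Find common denominator: (16 + 6)/(6*16) = 22/96
Combined rate = 11/48 job per hour
Time together = 1 / (11/48) = 48/11 hours

48/11


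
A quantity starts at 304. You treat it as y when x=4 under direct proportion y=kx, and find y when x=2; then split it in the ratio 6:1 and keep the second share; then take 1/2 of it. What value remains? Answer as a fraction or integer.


Start with 304.
Step 1: Direct prop: k = (304)/4; new y = k*2 = 304*2/4 = 152
Step 2: Split 6:1, second share = 152 * 1/7 = 152/7
Step 3: Take 1/2: 152/7 * 1/2 = 76/7
Final result = 76/7

76/7


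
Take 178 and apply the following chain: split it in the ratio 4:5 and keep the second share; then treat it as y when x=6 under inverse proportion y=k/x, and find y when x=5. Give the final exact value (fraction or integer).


Start with 178.
Step 1: Split 4:5, second share = 178 * 5/9 = 890/9
Step 2: Inverse prop: k = (890/9)*6; new y = k/5 = 890/9*6/5 = 356/3
Final result = 356/3

356/3


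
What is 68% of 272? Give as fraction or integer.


Compute 68% of 272
Convert percentage: 68% = 68/100
Multiply: 272 * 68/100
= 18496/100
= 4624/25

4624/25


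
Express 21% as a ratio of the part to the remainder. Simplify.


Part = 21%, Remainder = 79%
Ratio = 21:79
GCD(21, 79) = 1
Simplify: 21:79 = 21:79

21:79


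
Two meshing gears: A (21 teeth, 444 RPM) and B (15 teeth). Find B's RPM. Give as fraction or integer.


Gear ratio: teeth_A * RPM_A = teeth_B * RPM_B
21 * 444 = 15 * RPM_B
9324 = 15 * RPM_B
RPM_B = 9324 / 15
RPM_B = 3108/5

3108/5


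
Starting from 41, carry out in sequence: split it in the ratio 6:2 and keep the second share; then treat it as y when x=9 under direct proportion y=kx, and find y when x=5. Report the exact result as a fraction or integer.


Start with 41.
Step 1: Split 6:2, second share = 41 * 2/8 = 41/4
Step 2: Direct prop: k = (41/4)/9; new y = k*5 = 41/4*5/9 = 205/36
Final result = 205/36

205/36


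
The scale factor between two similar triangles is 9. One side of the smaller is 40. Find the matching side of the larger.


Similar triangles have proportional sides
Scale factor = 9
Smaller side = 40
Corresponding larger side = 40 * 9
= 360

360


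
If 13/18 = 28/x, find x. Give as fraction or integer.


Setting up: 13/18 = 28/x
Cross multiply: 13 * x = 18 * 28
13x = 504
x = 504/13
x = 504/13

504/13


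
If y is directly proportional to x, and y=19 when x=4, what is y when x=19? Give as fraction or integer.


Direct proportion: y = kx
Find k: k = 19/4 = 19/4
Compute y at x=19: y = 19/4 * 19
y = 361/4

361/4


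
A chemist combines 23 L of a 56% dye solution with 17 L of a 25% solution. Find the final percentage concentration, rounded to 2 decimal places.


Solute in mixture 1 = 56% of 23 L = 23*56/100 = 322/25 L
Solute in mixture 2 = 25% of 17 L = 17*25/100 = 17/4 L
Total solute = 322/25 + 17/4 = 1713/100 L
Total volume = 23 + 17 = 40 L
Final concentration = 1713/100/40 * 100 = 42.83%

42.83


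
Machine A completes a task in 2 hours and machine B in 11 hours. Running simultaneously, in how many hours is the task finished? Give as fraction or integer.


Rate of A = 1/2 job per hour
Rate of B = 1/11 job per hour
Combined rate = 1/2 + 1/11
Find common denominator: (11 + 2)/(2*11) = 13/22
Combined rate = 13/22 job per hour
Time together = 1 / (13/22) = 22/13 hours

22/13


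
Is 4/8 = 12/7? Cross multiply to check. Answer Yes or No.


Cross multiply to check 4/8 = 12/7
Left cross product: 4 * 7 = 28
Right cross product: 8 * 12 = 96
28 != 96
Not equal, so proportions differ => No

No


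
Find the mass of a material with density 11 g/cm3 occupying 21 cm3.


Using mass = density * volume
Density = 11 g/cm3
Volume = 21 cm3
Mass = 11 * 21
= 231 g

231


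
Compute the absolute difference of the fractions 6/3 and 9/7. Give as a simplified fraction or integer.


Simplify: 6/3 = 2 and 9/7 = 9/7
Find common denominator: LCD = 7
Convert: 14/7 and 9/7
Difference = |14 - 9|/7 = 5/7
Simplified = 5/7

5/7


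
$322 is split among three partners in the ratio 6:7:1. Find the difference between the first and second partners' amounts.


Total parts = 6 + 7 + 1 = 14
Value per part = 322 / 14 = 23
Shares: 6*23=138, 7*23=161, 1*23=23
First share = 138, second share = 161
Difference = |138 - 161| = 23

23


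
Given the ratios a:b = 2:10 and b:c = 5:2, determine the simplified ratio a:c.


Given a:b = 2:10 and b:c = 5:2
Make b consistent. Multiply first ratio by 5: a:b = 10:50
Multiply second ratio by 10: b:c = 50:20
Now b = 50 in both, so a:b:c = 10:50:20
Therefore a:c = 10:20
Simplify by GCD: a:c = 1:2

1:2


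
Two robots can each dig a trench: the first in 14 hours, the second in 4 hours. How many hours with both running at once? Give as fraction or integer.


Rate of A = 1/14 job per hour
Rate of B = 1/4 job per hour
Combined rate = 1/14 + 1/4
Find common denominator: (4 + 14)/(14*4) = 18/56
Combined rate = 9/28 job per hour
Time together = 1 / (9/28) = 28/9 hours

28/9


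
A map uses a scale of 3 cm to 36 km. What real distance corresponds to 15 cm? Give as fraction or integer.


Map scale: 3 cm = 36 km
Measured distance on map = 15 cm
Set up proportion: 15 * 36 / 3
= 540 / 3
= 180 km

180


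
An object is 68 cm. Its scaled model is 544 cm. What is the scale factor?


Original length = 68 cm
Scaled length = 544 cm
Scale factor = 544 / 68
= 8

8


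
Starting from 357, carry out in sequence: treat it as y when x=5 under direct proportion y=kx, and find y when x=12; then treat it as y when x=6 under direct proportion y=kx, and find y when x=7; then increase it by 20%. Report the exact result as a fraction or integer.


Start with 357.
Step 1: Direct prop: k = (357)/5; new y = k*12 = 357*12/5 = 4284/5
Step 2: Direct prop: k = (4284/5)/6; new y = k*7 = 4284/5*7/6 = 4998/5
Step 3: Increase by 20%: 4998/5 * 120/100 = 29988/25
Final result = 29988/25

29988/25


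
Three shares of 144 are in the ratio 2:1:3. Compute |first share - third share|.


Total parts = 2 + 1 + 3 = 6
Value per part = 144 / 6 = 24
Shares: 2*24=48, 1*24=24, 3*24=72
First share = 48, third share = 72
Difference = |48 - 72| = 24

24


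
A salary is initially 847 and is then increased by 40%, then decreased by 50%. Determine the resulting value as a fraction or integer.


Start: 847
Step 1: increase by 40% => multiply by 140/100
  847 * 140/100 = 5929/5
Step 2: decrease by 50% => multiply by 50/100
  5929/5 * 50/100 = 5929/10
Final value = 5929/10

5929/10


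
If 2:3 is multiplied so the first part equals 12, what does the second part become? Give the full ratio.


Original ratio: 2:3
First term target: 12
Scale factor = 12 / 2 = 6
Multiply second term: 3 * 6 = 18
Equivalent ratio = 12:18

12:18


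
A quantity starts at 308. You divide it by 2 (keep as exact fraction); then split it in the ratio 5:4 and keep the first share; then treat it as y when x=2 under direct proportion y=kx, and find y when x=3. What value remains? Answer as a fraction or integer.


Start with 308.
Step 1: Divide by 2: 308 / 2 = 154
Step 2: Split 5:4, first share = 154 * 5/9 = 770/9
Step 3: Direct prop: k = (770/9)/2; new y = k*3 = 770/9*3/2 = 385/3
Final result = 385/3

385/3


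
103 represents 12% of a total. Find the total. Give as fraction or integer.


Given: 103 is 12% of the whole
Set up: 103 = 12/100 * whole
whole = 103 * 100 / 12
whole = 10300 / 12
whole = 2575/3

2575/3


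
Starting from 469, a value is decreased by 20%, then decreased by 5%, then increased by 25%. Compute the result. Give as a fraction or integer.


Start: 469
Step 1: decrease by 20% => multiply by 80/100
  469 * 80/100 = 1876/5
Step 2: decrease by 5% => multiply by 95/100
  1876/5 * 95/100 = 8911/25
Step 3: increase by 25% => multiply by 125/100
  8911/25 * 125/100 = 8911/20
Final value = 8911/20

8911/20


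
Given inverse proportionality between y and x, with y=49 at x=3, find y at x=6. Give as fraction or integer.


Inverse proportion: y = k/x
Find k: k = 3 * 49 = 147
Compute y at x=6: y = 147/6
y = 49/2

49/2


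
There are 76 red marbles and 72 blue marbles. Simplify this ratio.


Find GCD(76, 72)
GCD = 4
Divide both by 4: 76/4 = 19, 72/4 = 18
Simplified ratio = 19:18

19:18


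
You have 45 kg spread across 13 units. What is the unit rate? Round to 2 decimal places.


Total kg = 45
Number of units = 13
Unit rate = 45 / 13
= 3.46 kg per unit

3.46


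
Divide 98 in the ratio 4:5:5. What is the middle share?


Ratio = 4:5:5
Total parts = 4 + 5 + 5 = 14
Value per part = 98 / 14 = 7
First share = 4 * 7 = 28
Middle share = 5 * 7 = 35
Third share = 5 * 7 = 35

35


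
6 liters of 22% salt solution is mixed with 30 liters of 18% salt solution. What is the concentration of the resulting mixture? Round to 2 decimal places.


Solute in mixture 1 = 22% of 6 L = 6*22/100 = 33/25 L
Solute in mixture 2 = 18% of 30 L = 30*18/100 = 27/5 L
Total solute = 33/25 + 27/5 = 168/25 L
Total volume = 6 + 30 = 36 L
Final concentration = 168/25/36 * 100 = 18.67%

18.67


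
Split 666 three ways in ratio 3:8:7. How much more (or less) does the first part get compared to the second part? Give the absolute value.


Total parts = 3 + 8 + 7 = 18
Value per part = 666 / 18 = 37
Shares: 3*37=111, 8*37=296, 7*37=259
First share = 111, second share = 296
Difference = |111 - 296| = 185

185


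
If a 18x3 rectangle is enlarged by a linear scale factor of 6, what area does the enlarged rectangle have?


Original dimensions: 18 x 3
Enlargement factor = 6
New width = 18 * 6 = 108
New height = 3 * 6 = 18
New area = 108 * 18 = 1944

1944


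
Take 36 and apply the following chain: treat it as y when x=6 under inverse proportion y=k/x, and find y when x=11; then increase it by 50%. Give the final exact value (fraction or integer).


Start with 36.
Step 1: Inverse prop: k = (36)*6; new y = k/11 = 36*6/11 = 216/11
Step 2: Increase by 50%: 216/11 * 150/100 = 324/11
Final result = 324/11

324/11


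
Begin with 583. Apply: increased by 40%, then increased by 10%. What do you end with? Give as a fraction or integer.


Start: 583
Step 1: increase by 40% => multiply by 140/100
  583 * 140/100 = 4081/5
Step 2: increase by 10% => multiply by 110/100
  4081/5 * 110/100 = 44891/50
Final value = 44891/50

44891/50


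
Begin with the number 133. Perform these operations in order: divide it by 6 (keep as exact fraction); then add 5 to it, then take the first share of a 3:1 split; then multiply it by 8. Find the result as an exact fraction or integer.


Start with 133.
Step 1: Divide by 6: 133 / 6 = 133/6
Step 2: Add 5: 133/6+5=163/6; split 3:1 first = 163/6*3/4 = 163/8
Step 3: Multiply by 8: 163/8 * 8 = 163
Final result = 163

163


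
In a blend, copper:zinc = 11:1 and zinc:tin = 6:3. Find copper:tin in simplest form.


Given a:b = 11:1 and b:c = 6:3
Make b consistent. Multiply first ratio by 6: a:b = 66:6
Multiply second ratio by 1: b:c = 6:3
Now b = 6 in both, so a:b:c = 66:6:3
Therefore a:c = 66:3
Simplify by GCD: a:c = 22:1

22:1


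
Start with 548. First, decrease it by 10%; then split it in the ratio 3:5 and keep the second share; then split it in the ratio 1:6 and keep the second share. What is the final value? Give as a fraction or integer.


Start with 548.
Step 1: Decrease by 10%: 548 * 90/100 = 2466/5
Step 2: Split 3:5, second share = 2466/5 * 5/8 = 1233/4
Step 3: Split 1:6, second share = 1233/4 * 6/7 = 3699/14
Final result = 3699/14

3699/14


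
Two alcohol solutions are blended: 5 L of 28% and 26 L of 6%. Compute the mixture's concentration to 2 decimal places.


Solute in mixture 1 = 28% of 5 L = 5*28/100 = 7/5 L
Solute in mixture 2 = 6% of 26 L = 26*6/100 = 39/25 L
Total solute = 7/5 + 39/25 = 74/25 L
Total volume = 5 + 26 = 31 L
Final concentration = 74/25/31 * 100 = 9.55%

9.55


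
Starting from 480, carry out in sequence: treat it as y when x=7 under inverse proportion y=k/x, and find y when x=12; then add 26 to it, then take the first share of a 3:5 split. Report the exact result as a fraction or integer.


Start with 480.
Step 1: Inverse prop: k = (480)*7; new y = k/12 = 480*7/12 = 280
Step 2: Add 26: 280+26=306; split 3:5 first = 306*3/8 = 459/4
Final result = 459/4

459/4


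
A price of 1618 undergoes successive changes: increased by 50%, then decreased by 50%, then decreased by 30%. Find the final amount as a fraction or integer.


Start: 1618
Step 1: increase by 50% => multiply by 150/100
  1618 * 150/100 = 2427
Step 2: decrease by 50% => multiply by 50/100
  2427 * 50/100 = 2427/2
Step 3: decrease by 30% => multiply by 70/100
  2427/2 * 70/100 = 16989/20
Final value = 16989/20

16989/20


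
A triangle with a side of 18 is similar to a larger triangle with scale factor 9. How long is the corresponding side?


Similar triangles have proportional sides
Scale factor = 9
Smaller side = 18
Corresponding larger side = 18 * 9
= 162

162


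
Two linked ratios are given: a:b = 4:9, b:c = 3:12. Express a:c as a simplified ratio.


Given a:b = 4:9 and b:c = 3:12
Make b consistent. Multiply first ratio by 3: a:b = 12:27
Multiply second ratio by 9: b:c = 27:108
Now b = 27 in both, so a:b:c = 12:27:108
Therefore a:c = 12:108
Simplify by GCD: a:c = 1:9

1:9


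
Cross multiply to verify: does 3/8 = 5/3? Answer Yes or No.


Cross multiply to check 3/8 = 5/3
Left cross product: 3 * 3 = 9
Right cross product: 8 * 5 = 40
9 != 40
Not equal, so proportions differ => No

No


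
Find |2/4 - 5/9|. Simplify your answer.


Simplify: 2/4 = 1/2 and 5/9 = 5/9
Find common denominator: LCD = 18
Convert: 9/18 and 10/18
Difference = |9 - 10|/18 = 1/18
Simplified = 1/18

1/18


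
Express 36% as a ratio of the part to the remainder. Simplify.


Part = 36%, Remainder = 64%
Ratio = 36:64
GCD(36, 64) = 4
Simplify: 9:16 = 9:16

9:16


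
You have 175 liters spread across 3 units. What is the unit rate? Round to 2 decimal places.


Total liters = 175
Number of units = 3
Unit rate = 175 / 3
= 58.33 liters per unit

58.33


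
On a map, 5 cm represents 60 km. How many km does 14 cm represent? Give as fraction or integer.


Map scale: 5 cm = 60 km
Measured distance on map = 14 cm
Set up proportion: 14 * 60 / 5
= 840 / 5
= 168 km

168


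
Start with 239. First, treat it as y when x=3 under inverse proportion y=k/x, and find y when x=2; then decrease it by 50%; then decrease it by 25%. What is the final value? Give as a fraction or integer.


Start with 239.
Step 1: Inverse prop: k = (239)*3; new y = k/2 = 239*3/2 = 717/2
Step 2: Decrease by 50%: 717/2 * 50/100 = 717/4
Step 3: Decrease by 25%: 717/4 * 75/100 = 2151/16
Final result = 2151/16

2151/16


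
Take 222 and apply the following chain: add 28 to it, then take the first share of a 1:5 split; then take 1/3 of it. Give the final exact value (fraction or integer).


Start with 222.
Step 1: Add 28: 222+28=250; split 1:5 first = 250*1/6 = 125/3
Step 2: Take 1/3: 125/3 * 1/3 = 125/9
Final result = 125/9

125/9


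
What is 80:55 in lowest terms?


Find GCD(80, 55)
GCD = 5
Divide both by 5: 80/5 = 16, 55/5 = 11
Simplified ratio = 16:11

16:11


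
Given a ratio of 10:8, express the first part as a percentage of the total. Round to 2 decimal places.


Total parts = 10 + 8 = 18
First part fraction = 10/18
Percentage = (10/18) * 100
= 0.555556 * 100
= 55.56%

55.56


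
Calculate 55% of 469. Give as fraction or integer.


Compute 55% of 469
Convert percentage: 55% = 55/100
Multiply: 469 * 55/100
= 25795/100
= 5159/20

5159/20


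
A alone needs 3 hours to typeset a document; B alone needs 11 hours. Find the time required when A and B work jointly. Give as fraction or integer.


Rate of A = 1/3 job per hour
Rate of B = 1/11 job per hour
Combined rate = 1/3 + 1/11
Find common denominator: (11 + 3)/(3*11) = 14/33
Combined rate = 14/33 job per hour
Time together = 1 / (14/33) = 33/14 hours

33/14


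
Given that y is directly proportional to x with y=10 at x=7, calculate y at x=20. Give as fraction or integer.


Direct proportion: y = kx
Find k: k = 10/7 = 10/7
Compute y at x=20: y = 10/7 * 20
y = 200/7

200/7


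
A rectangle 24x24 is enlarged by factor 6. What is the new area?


Original dimensions: 24 x 24
Enlargement factor = 6
New width = 24 * 6 = 144
New height = 24 * 6 = 144
New area = 144 * 144 = 20736

20736


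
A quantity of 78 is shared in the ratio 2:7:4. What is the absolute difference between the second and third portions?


Total parts = 2 + 7 + 4 = 13
Value per part = 78 / 13 = 6
Shares: 2*6=12, 7*6=42, 4*6=24
Second share = 42, third share = 24
Difference = |42 - 24| = 18

18


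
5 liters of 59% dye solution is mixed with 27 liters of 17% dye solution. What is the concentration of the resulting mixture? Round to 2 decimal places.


Solute in mixture 1 = 59% of 5 L = 5*59/100 = 59/20 L
Solute in mixture 2 = 17% of 27 L = 27*17/100 = 459/100 L
Total solute = 59/20 + 459/100 = 377/50 L
Total volume = 5 + 27 = 32 L
Final concentration = 377/50/32 * 100 = 23.56%

23.56


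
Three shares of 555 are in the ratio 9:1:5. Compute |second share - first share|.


Total parts = 9 + 1 + 5 = 15
Value per part = 555 / 15 = 37
Shares: 9*37=333, 1*37=37, 5*37=185
Second share = 37, first share = 333
Difference = |37 - 333| = 296

296


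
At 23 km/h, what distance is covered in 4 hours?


Using distance = speed * time
Speed = 23 km/h
Time = 4 hours
Distance = 23 * 4
= 92 km

92
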